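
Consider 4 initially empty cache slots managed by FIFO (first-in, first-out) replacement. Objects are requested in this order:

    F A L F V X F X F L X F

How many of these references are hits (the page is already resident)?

6

F → miss, frames {F}
A → miss, frames {F,A}
L → miss, frames {F,A,L}
F → hit
V → miss, frames {F,A,L,V}
X → miss, evict F, frames {A,L,V,X}
F → miss, evict A, frames {L,V,X,F}
X → hit
F → hit
L → hit
X → hit
F → hit
Hits: 6.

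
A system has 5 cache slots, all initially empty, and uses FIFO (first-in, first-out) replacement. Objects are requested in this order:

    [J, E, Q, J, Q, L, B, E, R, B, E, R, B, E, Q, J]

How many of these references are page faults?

J -> fault, frames {J}
E -> fault, frames {J,E}
Q -> fault, frames {J,E,Q}
J -> hit
Q -> hit
L -> fault, frames {J,E,Q,L}
B -> fault, frames {J,E,Q,L,B}
E -> hit
R -> fault, evict J, frames {E,Q,L,B,R}
B -> hit
E -> hit
R -> hit
B -> hit
E -> hit
Q -> hit
J -> fault, evict E, frames {Q,L,B,R,J}
Page faults: 7.

7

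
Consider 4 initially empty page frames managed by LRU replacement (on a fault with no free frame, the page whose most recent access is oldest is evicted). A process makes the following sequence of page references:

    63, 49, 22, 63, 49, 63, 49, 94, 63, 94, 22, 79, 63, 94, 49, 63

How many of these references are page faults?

63: fault, frames [63]
49: fault, frames [63, 49]
22: fault, frames [63, 49, 22]
63: hit
49: hit
63: hit
49: hit
94: fault, frames [22, 63, 49, 94]
63: hit
94: hit
22: hit
79: fault, evict 49, frames [63, 94, 22, 79]
63: hit
94: hit
49: fault, evict 22, frames [79, 63, 94, 49]
63: hit
Page faults: 6.

6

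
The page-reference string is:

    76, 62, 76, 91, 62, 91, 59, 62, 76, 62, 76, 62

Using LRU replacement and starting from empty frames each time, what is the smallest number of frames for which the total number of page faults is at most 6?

f=1: 12 faults
f=2: 7 faults
f=3: 5 faults
f=4: 4 faults
Smallest f with faults ≤ 6 is 3.

3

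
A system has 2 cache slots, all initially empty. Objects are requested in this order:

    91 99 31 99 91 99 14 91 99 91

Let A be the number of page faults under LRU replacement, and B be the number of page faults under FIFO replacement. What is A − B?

Under LRU: F F F . F . F F F . → 7 faults.
Under FIFO: F F F . F F F F F . → 8 faults.
A − B = 7 − 8 = -1.

-1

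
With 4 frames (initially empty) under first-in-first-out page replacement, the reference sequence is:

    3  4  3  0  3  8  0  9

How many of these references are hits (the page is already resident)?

3

3 -> fault, frames [3]
4 -> fault, frames [3, 4]
3 -> hit
0 -> fault, frames [3, 4, 0]
3 -> hit
8 -> fault, frames [3, 4, 0, 8]
0 -> hit
9 -> fault, evict 3, frames [4, 0, 8, 9]
Hits: 3.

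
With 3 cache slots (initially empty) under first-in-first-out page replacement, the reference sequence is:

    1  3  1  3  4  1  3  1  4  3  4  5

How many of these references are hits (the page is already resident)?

1 -> fault, frames {1}
3 -> fault, frames {1,3}
1 -> hit
3 -> hit
4 -> fault, frames {1,3,4}
1 -> hit
3 -> hit
1 -> hit
4 -> hit
3 -> hit
4 -> hit
5 -> fault, evict 1, frames {3,4,5}
Hits: 8.

8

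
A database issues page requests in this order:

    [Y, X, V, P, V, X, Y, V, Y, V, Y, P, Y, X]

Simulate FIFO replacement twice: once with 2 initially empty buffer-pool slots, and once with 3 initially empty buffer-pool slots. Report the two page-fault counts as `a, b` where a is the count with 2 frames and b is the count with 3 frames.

10, 6

2 frames: F F F F . F F F . . . F F F → 10 faults.
3 frames: F F F F . . F . . . . . . F → 6 faults.
6 < 10: adding a frame reduced faults, as is typical.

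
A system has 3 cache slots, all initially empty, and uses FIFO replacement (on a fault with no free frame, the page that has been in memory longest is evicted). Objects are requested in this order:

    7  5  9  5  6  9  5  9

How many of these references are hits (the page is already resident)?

7 -> miss, frames [7]
5 -> miss, frames [7, 5]
9 -> miss, frames [7, 5, 9]
5 -> hit
6 -> miss, evict 7, frames [5, 9, 6]
9 -> hit
5 -> hit
9 -> hit
Hits: 4.

4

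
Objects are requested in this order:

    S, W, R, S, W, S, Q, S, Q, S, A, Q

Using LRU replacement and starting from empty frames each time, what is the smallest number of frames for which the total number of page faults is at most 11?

f=1: 12 faults
f=2: 8 faults
f=3: 5 faults
f=4: 5 faults
f=5: 5 faults
Smallest f with faults ≤ 11 is 2.

2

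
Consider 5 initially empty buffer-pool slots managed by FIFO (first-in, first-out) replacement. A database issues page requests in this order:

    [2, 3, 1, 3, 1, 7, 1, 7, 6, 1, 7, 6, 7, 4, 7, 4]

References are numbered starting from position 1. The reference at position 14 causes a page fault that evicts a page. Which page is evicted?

2

pos 1: 2: miss, frames (2)
pos 2: 3: miss, frames (2 3)
pos 3: 1: miss, frames (2 3 1)
pos 4: 3: hit
pos 5: 1: hit
pos 6: 7: miss, frames (2 3 1 7)
pos 7: 1: hit
pos 8: 7: hit
pos 9: 6: miss, frames (2 3 1 7 6)
pos 10: 1: hit
pos 11: 7: hit
pos 12: 6: hit
pos 13: 7: hit
pos 14: 4: miss, evict 2, frames (3 1 7 6 4)
At position 14, page 2 is evicted.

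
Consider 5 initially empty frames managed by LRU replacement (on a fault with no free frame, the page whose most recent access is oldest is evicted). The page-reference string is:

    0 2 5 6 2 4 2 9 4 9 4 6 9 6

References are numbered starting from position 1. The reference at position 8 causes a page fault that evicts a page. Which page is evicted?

0

pos 1: 0: miss, frames (0)
pos 2: 2: miss, frames (0 2)
pos 3: 5: miss, frames (0 2 5)
pos 4: 6: miss, frames (0 2 5 6)
pos 5: 2: hit
pos 6: 4: miss, frames (0 5 6 2 4)
pos 7: 2: hit
pos 8: 9: miss, evict 0, frames (5 6 4 2 9)
At position 8, page 0 is evicted.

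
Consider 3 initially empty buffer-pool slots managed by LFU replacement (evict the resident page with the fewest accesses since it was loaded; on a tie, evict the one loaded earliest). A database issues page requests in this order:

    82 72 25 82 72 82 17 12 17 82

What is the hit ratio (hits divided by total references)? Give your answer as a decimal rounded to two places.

0.40

82 -> miss, frames {82}
72 -> miss, frames {82,72}
25 -> miss, frames {82,72,25}
82 -> hit
72 -> hit
82 -> hit
17 -> miss, evict 25, frames {82,72,17}
12 -> miss, evict 17, frames {82,72,12}
17 -> miss, evict 12, frames {82,72,17}
82 -> hit
Hits: 4 of 10 references → 4/10 = 0.4000.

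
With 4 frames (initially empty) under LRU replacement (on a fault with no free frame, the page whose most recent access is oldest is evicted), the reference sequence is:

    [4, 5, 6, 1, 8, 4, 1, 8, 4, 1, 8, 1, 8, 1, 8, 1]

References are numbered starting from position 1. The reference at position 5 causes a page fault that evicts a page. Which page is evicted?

4

pos 1: 4 → fault, frames (4)
pos 2: 5 → fault, frames (4 5)
pos 3: 6 → fault, frames (4 5 6)
pos 4: 1 → fault, frames (4 5 6 1)
pos 5: 8 → fault, evict 4, frames (5 6 1 8)
At position 5, page 4 is evicted.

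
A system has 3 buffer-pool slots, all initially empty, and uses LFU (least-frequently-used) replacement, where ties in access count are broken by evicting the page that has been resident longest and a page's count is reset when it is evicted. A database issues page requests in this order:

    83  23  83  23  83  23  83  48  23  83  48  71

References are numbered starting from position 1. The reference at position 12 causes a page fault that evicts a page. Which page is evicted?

48

pos 1: 83 → fault, frames (83)
pos 2: 23 → fault, frames (83 23)
pos 3: 83 → hit
pos 4: 23 → hit
pos 5: 83 → hit
pos 6: 23 → hit
pos 7: 83 → hit
pos 8: 48 → fault, frames (83 23 48)
pos 9: 23 → hit
pos 10: 83 → hit
pos 11: 48 → hit
pos 12: 71 → fault, evict 48, frames (83 23 71)
At position 12, page 48 is evicted.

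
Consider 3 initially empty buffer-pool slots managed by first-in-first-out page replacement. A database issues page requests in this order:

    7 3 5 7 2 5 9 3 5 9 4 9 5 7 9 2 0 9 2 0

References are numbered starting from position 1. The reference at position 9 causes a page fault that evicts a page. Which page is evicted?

2

pos 1: 7: miss, frames {7}
pos 2: 3: miss, frames {7,3}
pos 3: 5: miss, frames {7,3,5}
pos 4: 7: hit
pos 5: 2: miss, evict 7, frames {3,5,2}
pos 6: 5: hit
pos 7: 9: miss, evict 3, frames {5,2,9}
pos 8: 3: miss, evict 5, frames {2,9,3}
pos 9: 5: miss, evict 2, frames {9,3,5}
At position 9, page 2 is evicted.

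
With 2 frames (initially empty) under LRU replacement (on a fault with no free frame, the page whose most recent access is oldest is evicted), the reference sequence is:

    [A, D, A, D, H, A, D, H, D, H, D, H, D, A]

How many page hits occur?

A -> miss, frames [A]
D -> miss, frames [A, D]
A -> hit
D -> hit
H -> miss, evict A, frames [D, H]
A -> miss, evict D, frames [H, A]
D -> miss, evict H, frames [A, D]
H -> miss, evict A, frames [D, H]
D -> hit
H -> hit
D -> hit
H -> hit
D -> hit
A -> miss, evict H, frames [D, A]
Hits: 7.

7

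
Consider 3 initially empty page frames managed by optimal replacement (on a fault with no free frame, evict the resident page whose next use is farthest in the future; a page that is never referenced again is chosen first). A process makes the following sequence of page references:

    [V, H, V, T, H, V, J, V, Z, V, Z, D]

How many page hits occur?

6

V: fault, frames {V}
H: fault, frames {V,H}
V: hit
T: fault, frames {V,H,T}
H: hit
V: hit
J: fault, evict T, frames {V,H,J}
V: hit
Z: fault, evict J, frames {V,H,Z}
V: hit
Z: hit
D: fault, evict Z, frames {V,H,D}
Hits: 6.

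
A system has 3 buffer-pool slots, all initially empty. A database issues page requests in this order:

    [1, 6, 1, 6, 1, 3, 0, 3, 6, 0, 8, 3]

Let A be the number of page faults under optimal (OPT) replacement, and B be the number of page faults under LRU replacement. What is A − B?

Under OPT: F F . . . F F . . . F . → 5 faults.
Under LRU: F F . . . F F . F . F F → 7 faults.
A − B = 5 − 7 = -2.

-2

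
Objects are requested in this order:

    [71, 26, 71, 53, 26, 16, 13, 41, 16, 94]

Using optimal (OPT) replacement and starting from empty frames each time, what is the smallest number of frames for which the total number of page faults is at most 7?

2

f=1: 10 faults
f=2: 7 faults
f=3: 7 faults
f=4: 7 faults
f=5: 7 faults
f=6: 7 faults
f=7: 7 faults
Smallest f with faults ≤ 7 is 2.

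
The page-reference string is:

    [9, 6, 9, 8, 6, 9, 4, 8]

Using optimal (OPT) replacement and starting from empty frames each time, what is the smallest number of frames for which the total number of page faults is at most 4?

f=1: 8 faults
f=2: 5 faults
f=3: 4 faults
f=4: 4 faults
Smallest f with faults ≤ 4 is 3.

3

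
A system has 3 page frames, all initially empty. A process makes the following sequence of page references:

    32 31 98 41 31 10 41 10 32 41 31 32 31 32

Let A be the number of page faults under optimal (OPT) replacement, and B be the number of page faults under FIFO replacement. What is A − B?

Under OPT: F F F F . F . . . . F . . . → 6 faults.
Under FIFO: F F F F . F . . F . F . . . → 7 faults.
A − B = 6 − 7 = -1.

-1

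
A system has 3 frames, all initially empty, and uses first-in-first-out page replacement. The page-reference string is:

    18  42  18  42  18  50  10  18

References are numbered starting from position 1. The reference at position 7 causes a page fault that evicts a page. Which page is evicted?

18

pos 1: 18 → miss, frames {18}
pos 2: 42 → miss, frames {18,42}
pos 3: 18 → hit
pos 4: 42 → hit
pos 5: 18 → hit
pos 6: 50 → miss, frames {18,42,50}
pos 7: 10 → miss, evict 18, frames {42,50,10}
At position 7, page 18 is evicted.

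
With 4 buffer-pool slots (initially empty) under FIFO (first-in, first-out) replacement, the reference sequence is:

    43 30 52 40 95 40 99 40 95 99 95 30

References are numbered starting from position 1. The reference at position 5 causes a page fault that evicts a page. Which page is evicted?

43

pos 1: 43: miss, frames [43]
pos 2: 30: miss, frames [43, 30]
pos 3: 52: miss, frames [43, 30, 52]
pos 4: 40: miss, frames [43, 30, 52, 40]
pos 5: 95: miss, evict 43, frames [30, 52, 40, 95]
At position 5, page 43 is evicted.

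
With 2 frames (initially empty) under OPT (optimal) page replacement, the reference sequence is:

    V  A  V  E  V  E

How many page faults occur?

3

V -> miss, frames [V]
A -> miss, frames [V, A]
V -> hit
E -> miss, evict A, frames [V, E]
V -> hit
E -> hit
Page faults: 3.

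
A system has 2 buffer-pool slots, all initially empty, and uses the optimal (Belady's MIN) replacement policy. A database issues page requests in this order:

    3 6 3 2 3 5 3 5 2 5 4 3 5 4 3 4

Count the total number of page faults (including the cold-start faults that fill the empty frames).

8

3: fault, frames (3)
6: fault, frames (3 6)
3: hit
2: fault, evict 6, frames (3 2)
3: hit
5: fault, evict 2, frames (3 5)
3: hit
5: hit
2: fault, evict 3, frames (5 2)
5: hit
4: fault, evict 2, frames (5 4)
3: fault, evict 4, frames (5 3)
5: hit
4: fault, evict 5, frames (3 4)
3: hit
4: hit
Page faults: 8.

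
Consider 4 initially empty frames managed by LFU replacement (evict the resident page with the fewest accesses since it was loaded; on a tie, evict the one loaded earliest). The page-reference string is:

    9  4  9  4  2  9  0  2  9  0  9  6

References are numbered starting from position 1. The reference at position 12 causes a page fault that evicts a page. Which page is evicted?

pos 1: 9 -> fault, frames (9)
pos 2: 4 -> fault, frames (9 4)
pos 3: 9 -> hit
pos 4: 4 -> hit
pos 5: 2 -> fault, frames (9 4 2)
pos 6: 9 -> hit
pos 7: 0 -> fault, frames (9 4 2 0)
pos 8: 2 -> hit
pos 9: 9 -> hit
pos 10: 0 -> hit
pos 11: 9 -> hit
pos 12: 6 -> fault, evict 4, frames (9 2 0 6)
At position 12, page 4 is evicted.

4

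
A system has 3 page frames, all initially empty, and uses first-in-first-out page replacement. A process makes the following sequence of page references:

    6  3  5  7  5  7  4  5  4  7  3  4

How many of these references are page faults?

6

6 → fault, frames [6]
3 → fault, frames [6, 3]
5 → fault, frames [6, 3, 5]
7 → fault, evict 6, frames [3, 5, 7]
5 → hit
7 → hit
4 → fault, evict 3, frames [5, 7, 4]
5 → hit
4 → hit
7 → hit
3 → fault, evict 5, frames [7, 4, 3]
4 → hit
Page faults: 6.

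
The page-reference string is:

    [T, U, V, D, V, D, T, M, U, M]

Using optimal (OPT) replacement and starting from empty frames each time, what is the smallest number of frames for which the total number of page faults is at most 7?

2

f=1: 10 faults
f=2: 7 faults
f=3: 6 faults
f=4: 5 faults
f=5: 5 faults
Smallest f with faults ≤ 7 is 2.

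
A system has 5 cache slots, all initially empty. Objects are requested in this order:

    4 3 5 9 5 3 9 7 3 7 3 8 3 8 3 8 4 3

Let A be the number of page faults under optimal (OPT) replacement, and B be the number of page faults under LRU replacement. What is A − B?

-1

Under OPT: F F F F . . . F . . . F . . . . . . → 6 faults.
Under LRU: F F F F . . . F . . . F . . . . F . → 7 faults.
A − B = 6 − 7 = -1.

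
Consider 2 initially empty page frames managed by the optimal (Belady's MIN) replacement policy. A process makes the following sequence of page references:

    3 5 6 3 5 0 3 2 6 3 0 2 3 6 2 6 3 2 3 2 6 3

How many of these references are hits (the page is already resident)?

3 → miss, frames {3}
5 → miss, frames {3,5}
6 → miss, evict 5, frames {3,6}
3 → hit
5 → miss, evict 6, frames {3,5}
0 → miss, evict 5, frames {3,0}
3 → hit
2 → miss, evict 0, frames {3,2}
6 → miss, evict 2, frames {3,6}
3 → hit
0 → miss, evict 6, frames {3,0}
2 → miss, evict 0, frames {3,2}
3 → hit
6 → miss, evict 3, frames {2,6}
2 → hit
6 → hit
3 → miss, evict 6, frames {2,3}
2 → hit
3 → hit
2 → hit
6 → miss, evict 2, frames {3,6}
3 → hit
Hits: 10.

10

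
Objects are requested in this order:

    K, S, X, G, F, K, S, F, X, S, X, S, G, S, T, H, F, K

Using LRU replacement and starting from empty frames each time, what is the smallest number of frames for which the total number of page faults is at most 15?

2

f=1: 18 faults
f=2: 15 faults
f=3: 13 faults
f=4: 13 faults
f=5: 9 faults
f=6: 8 faults
f=7: 7 faults
Smallest f with faults ≤ 15 is 2.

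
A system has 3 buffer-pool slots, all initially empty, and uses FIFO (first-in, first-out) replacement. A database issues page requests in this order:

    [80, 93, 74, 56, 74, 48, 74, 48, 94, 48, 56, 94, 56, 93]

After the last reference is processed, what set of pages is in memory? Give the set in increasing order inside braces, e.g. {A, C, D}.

80 -> miss, frames (80)
93 -> miss, frames (80 93)
74 -> miss, frames (80 93 74)
56 -> miss, evict 80, frames (93 74 56)
74 -> hit
48 -> miss, evict 93, frames (74 56 48)
74 -> hit
48 -> hit
94 -> miss, evict 74, frames (56 48 94)
48 -> hit
56 -> hit
94 -> hit
56 -> hit
93 -> miss, evict 56, frames (48 94 93)

{48, 93, 94}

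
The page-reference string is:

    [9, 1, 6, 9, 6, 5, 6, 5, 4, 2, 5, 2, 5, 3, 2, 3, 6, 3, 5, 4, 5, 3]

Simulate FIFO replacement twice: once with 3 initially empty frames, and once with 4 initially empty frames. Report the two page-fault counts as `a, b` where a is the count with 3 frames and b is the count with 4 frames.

11, 10

3 frames: F F F . . F . . F F . . . F . . F . F F . F → 11 faults.
4 frames: F F F . . F . . F F . . . F . . F . F F . . → 10 faults.
10 < 11: adding a frame reduced faults, as is typical.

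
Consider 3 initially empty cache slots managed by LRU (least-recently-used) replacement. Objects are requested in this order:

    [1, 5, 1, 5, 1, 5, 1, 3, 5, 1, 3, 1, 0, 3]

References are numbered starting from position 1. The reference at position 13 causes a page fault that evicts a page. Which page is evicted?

pos 1: 1 → miss, frames (1)
pos 2: 5 → miss, frames (1 5)
pos 3: 1 → hit
pos 4: 5 → hit
pos 5: 1 → hit
pos 6: 5 → hit
pos 7: 1 → hit
pos 8: 3 → miss, frames (5 1 3)
pos 9: 5 → hit
pos 10: 1 → hit
pos 11: 3 → hit
pos 12: 1 → hit
pos 13: 0 → miss, evict 5, frames (3 1 0)
At position 13, page 5 is evicted.

5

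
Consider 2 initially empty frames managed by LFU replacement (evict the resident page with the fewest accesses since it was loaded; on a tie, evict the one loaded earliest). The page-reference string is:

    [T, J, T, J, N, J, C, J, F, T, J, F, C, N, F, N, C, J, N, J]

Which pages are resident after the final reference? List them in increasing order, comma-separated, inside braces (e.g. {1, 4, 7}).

{J, N}

T: miss, frames (T)
J: miss, frames (T J)
T: hit
J: hit
N: miss, evict T, frames (J N)
J: hit
C: miss, evict N, frames (J C)
J: hit
F: miss, evict C, frames (J F)
T: miss, evict F, frames (J T)
J: hit
F: miss, evict T, frames (J F)
C: miss, evict F, frames (J C)
N: miss, evict C, frames (J N)
F: miss, evict N, frames (J F)
N: miss, evict F, frames (J N)
C: miss, evict N, frames (J C)
J: hit
N: miss, evict C, frames (J N)
J: hit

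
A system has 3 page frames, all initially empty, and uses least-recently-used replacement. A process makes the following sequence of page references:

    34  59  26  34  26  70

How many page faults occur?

4

34 → fault, frames (34)
59 → fault, frames (34 59)
26 → fault, frames (34 59 26)
34 → hit
26 → hit
70 → fault, evict 59, frames (34 26 70)
Page faults: 4.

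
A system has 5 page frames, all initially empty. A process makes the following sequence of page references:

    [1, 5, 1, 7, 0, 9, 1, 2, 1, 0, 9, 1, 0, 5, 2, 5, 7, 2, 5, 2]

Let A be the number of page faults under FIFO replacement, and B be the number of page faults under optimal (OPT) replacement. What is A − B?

2

Under FIFO: F F . F F F . F F . . . . F . . F . . . → 9 faults.
Under OPT: F F . F F F . F . . . . . . . . F . . . → 7 faults.
A − B = 9 − 7 = 2.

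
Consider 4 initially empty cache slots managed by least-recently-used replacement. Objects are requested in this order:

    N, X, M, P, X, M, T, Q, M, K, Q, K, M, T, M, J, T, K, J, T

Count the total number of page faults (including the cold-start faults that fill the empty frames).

N: miss, frames (N)
X: miss, frames (N X)
M: miss, frames (N X M)
P: miss, frames (N X M P)
X: hit
M: hit
T: miss, evict N, frames (P X M T)
Q: miss, evict P, frames (X M T Q)
M: hit
K: miss, evict X, frames (T Q M K)
Q: hit
K: hit
M: hit
T: hit
M: hit
J: miss, evict Q, frames (K T M J)
T: hit
K: hit
J: hit
T: hit
Page faults: 8.

8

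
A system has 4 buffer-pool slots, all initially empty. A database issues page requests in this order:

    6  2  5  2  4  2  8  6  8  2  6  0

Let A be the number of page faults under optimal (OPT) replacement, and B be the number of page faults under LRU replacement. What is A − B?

-1

Under OPT: F F F . F . F . . . . F → 6 faults.
Under LRU: F F F . F . F F . . . F → 7 faults.
A − B = 6 − 7 = -1.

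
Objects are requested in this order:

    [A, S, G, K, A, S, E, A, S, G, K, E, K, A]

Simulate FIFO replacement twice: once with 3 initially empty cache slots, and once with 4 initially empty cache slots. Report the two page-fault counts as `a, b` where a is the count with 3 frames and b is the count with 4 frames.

10, 11

3 frames: F F F F F F F . . F F . . F → 10 faults.
4 frames: F F F F . . F F F F F F . F → 11 faults.
11 > 10: adding a frame increased faults — Belady's anomaly.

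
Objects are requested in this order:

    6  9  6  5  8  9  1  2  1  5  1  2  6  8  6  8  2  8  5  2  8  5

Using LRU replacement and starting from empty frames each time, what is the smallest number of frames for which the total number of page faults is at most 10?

4

f=1: 22 faults
f=2: 16 faults
f=3: 11 faults
f=4: 10 faults
f=5: 8 faults
f=6: 6 faults
Smallest f with faults ≤ 10 is 4.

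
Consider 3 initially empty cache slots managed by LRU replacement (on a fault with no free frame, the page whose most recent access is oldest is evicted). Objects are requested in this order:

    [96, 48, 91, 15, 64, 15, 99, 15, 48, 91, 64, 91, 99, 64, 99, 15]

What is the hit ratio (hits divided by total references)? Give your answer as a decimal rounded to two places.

0.31

96: fault, frames {96}
48: fault, frames {96,48}
91: fault, frames {96,48,91}
15: fault, evict 96, frames {48,91,15}
64: fault, evict 48, frames {91,15,64}
15: hit
99: fault, evict 91, frames {64,15,99}
15: hit
48: fault, evict 64, frames {99,15,48}
91: fault, evict 99, frames {15,48,91}
64: fault, evict 15, frames {48,91,64}
91: hit
99: fault, evict 48, frames {64,91,99}
64: hit
99: hit
15: fault, evict 91, frames {64,99,15}
Hits: 5 of 16 references → 5/16 = 0.3125.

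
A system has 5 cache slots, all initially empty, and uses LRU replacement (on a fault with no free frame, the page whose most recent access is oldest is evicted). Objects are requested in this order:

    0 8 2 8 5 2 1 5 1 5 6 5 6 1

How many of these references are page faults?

6

0 -> fault, frames (0)
8 -> fault, frames (0 8)
2 -> fault, frames (0 8 2)
8 -> hit
5 -> fault, frames (0 2 8 5)
2 -> hit
1 -> fault, frames (0 8 5 2 1)
5 -> hit
1 -> hit
5 -> hit
6 -> fault, evict 0, frames (8 2 1 5 6)
5 -> hit
6 -> hit
1 -> hit
Page faults: 6.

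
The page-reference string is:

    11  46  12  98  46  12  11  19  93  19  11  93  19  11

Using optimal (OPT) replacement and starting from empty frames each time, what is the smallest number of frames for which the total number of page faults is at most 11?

2

f=1: 14 faults
f=2: 10 faults
f=3: 7 faults
f=4: 6 faults
f=5: 6 faults
f=6: 6 faults
Smallest f with faults ≤ 11 is 2.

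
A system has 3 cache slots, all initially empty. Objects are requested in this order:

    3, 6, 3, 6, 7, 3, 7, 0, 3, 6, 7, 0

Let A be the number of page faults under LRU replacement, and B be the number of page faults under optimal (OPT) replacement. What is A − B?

Under LRU: F F . . F . . F . F F F → 7 faults.
Under OPT: F F . . F . . F . . F . → 5 faults.
A − B = 7 − 5 = 2.

2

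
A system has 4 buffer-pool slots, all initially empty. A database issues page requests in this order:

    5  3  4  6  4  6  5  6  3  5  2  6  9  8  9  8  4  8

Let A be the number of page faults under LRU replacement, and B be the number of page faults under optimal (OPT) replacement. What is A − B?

1

Under LRU: F F F F . . . . . . F . F F . . F . → 8 faults.
Under OPT: F F F F . . . . . . F . F F . . . . → 7 faults.
A − B = 8 − 7 = 1.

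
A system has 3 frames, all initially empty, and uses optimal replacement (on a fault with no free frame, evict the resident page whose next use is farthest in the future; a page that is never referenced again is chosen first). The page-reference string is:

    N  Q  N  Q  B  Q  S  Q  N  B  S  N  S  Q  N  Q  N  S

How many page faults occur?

N -> fault, frames {N}
Q -> fault, frames {N,Q}
N -> hit
Q -> hit
B -> fault, frames {N,Q,B}
Q -> hit
S -> fault, evict B, frames {N,Q,S}
Q -> hit
N -> hit
B -> fault, evict Q, frames {N,S,B}
S -> hit
N -> hit
S -> hit
Q -> fault, evict B, frames {N,S,Q}
N -> hit
Q -> hit
N -> hit
S -> hit
Page faults: 6.

6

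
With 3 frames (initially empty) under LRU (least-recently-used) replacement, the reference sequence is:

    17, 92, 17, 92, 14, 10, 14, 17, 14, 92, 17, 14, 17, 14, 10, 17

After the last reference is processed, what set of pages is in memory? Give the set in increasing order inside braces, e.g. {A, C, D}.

{10, 14, 17}

17 → miss, frames [17]
92 → miss, frames [17, 92]
17 → hit
92 → hit
14 → miss, frames [17, 92, 14]
10 → miss, evict 17, frames [92, 14, 10]
14 → hit
17 → miss, evict 92, frames [10, 14, 17]
14 → hit
92 → miss, evict 10, frames [17, 14, 92]
17 → hit
14 → hit
17 → hit
14 → hit
10 → miss, evict 92, frames [17, 14, 10]
17 → hit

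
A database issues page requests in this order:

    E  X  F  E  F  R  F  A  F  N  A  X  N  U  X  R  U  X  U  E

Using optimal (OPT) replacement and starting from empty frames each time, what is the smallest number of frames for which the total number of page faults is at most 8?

4

f=1: 20 faults
f=2: 11 faults
f=3: 9 faults
f=4: 8 faults
f=5: 7 faults
f=6: 7 faults
f=7: 7 faults
Smallest f with faults ≤ 8 is 4.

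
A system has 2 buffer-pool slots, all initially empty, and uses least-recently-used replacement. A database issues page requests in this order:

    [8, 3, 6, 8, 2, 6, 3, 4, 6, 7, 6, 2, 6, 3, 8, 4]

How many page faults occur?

8: miss, frames [8]
3: miss, frames [8, 3]
6: miss, evict 8, frames [3, 6]
8: miss, evict 3, frames [6, 8]
2: miss, evict 6, frames [8, 2]
6: miss, evict 8, frames [2, 6]
3: miss, evict 2, frames [6, 3]
4: miss, evict 6, frames [3, 4]
6: miss, evict 3, frames [4, 6]
7: miss, evict 4, frames [6, 7]
6: hit
2: miss, evict 7, frames [6, 2]
6: hit
3: miss, evict 2, frames [6, 3]
8: miss, evict 6, frames [3, 8]
4: miss, evict 3, frames [8, 4]
Page faults: 14.

14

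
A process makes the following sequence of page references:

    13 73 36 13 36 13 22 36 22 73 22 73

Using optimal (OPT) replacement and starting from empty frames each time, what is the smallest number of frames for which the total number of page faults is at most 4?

3

f=1: 12 faults
f=2: 5 faults
f=3: 4 faults
f=4: 4 faults
Smallest f with faults ≤ 4 is 3.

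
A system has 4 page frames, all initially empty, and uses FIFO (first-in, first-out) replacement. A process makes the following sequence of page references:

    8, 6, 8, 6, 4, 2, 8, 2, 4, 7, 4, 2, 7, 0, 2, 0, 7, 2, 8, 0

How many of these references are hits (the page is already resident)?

13

8: fault, frames [8]
6: fault, frames [8, 6]
8: hit
6: hit
4: fault, frames [8, 6, 4]
2: fault, frames [8, 6, 4, 2]
8: hit
2: hit
4: hit
7: fault, evict 8, frames [6, 4, 2, 7]
4: hit
2: hit
7: hit
0: fault, evict 6, frames [4, 2, 7, 0]
2: hit
0: hit
7: hit
2: hit
8: fault, evict 4, frames [2, 7, 0, 8]
0: hit
Hits: 13.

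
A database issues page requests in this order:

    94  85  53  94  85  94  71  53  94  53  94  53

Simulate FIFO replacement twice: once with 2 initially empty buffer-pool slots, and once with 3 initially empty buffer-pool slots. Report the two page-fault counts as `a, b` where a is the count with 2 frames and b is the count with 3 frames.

8, 5

2 frames: F F F F F . F F F . . . → 8 faults.
3 frames: F F F . . . F . F . . . → 5 faults.
5 < 8: adding a frame reduced faults, as is typical.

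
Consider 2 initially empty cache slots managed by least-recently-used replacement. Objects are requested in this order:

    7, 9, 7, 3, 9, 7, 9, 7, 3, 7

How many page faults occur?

6

7 -> fault, frames (7)
9 -> fault, frames (7 9)
7 -> hit
3 -> fault, evict 9, frames (7 3)
9 -> fault, evict 7, frames (3 9)
7 -> fault, evict 3, frames (9 7)
9 -> hit
7 -> hit
3 -> fault, evict 9, frames (7 3)
7 -> hit
Page faults: 6.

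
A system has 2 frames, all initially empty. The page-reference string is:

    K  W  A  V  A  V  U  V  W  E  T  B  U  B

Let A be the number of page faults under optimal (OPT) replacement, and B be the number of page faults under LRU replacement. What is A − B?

Under OPT: F F F F . . F . F F F F . . → 9 faults.
Under LRU: F F F F . . F . F F F F F . → 10 faults.
A − B = 9 − 10 = -1.

-1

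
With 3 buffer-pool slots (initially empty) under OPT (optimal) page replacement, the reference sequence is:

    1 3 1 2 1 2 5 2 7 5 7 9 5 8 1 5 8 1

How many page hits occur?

1 → fault, frames {1}
3 → fault, frames {1,3}
1 → hit
2 → fault, frames {1,3,2}
1 → hit
2 → hit
5 → fault, evict 3, frames {1,2,5}
2 → hit
7 → fault, evict 2, frames {1,5,7}
5 → hit
7 → hit
9 → fault, evict 7, frames {1,5,9}
5 → hit
8 → fault, evict 9, frames {1,5,8}
1 → hit
5 → hit
8 → hit
1 → hit
Hits: 11.

11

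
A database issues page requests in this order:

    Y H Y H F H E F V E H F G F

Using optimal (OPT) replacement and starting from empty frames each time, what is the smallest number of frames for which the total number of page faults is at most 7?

3

f=1: 14 faults
f=2: 8 faults
f=3: 7 faults
f=4: 6 faults
f=5: 6 faults
f=6: 6 faults
Smallest f with faults ≤ 7 is 3.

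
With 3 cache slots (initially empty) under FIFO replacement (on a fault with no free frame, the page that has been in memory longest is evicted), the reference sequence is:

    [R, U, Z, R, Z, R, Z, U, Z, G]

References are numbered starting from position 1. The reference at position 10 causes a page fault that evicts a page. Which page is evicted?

R

pos 1: R: miss, frames {R}
pos 2: U: miss, frames {R,U}
pos 3: Z: miss, frames {R,U,Z}
pos 4: R: hit
pos 5: Z: hit
pos 6: R: hit
pos 7: Z: hit
pos 8: U: hit
pos 9: Z: hit
pos 10: G: miss, evict R, frames {U,Z,G}
At position 10, page R is evicted.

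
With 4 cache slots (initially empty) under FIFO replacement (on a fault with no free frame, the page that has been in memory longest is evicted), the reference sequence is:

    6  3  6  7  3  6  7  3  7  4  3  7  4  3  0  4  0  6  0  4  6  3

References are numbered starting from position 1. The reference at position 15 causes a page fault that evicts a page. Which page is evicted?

6

pos 1: 6 -> miss, frames (6)
pos 2: 3 -> miss, frames (6 3)
pos 3: 6 -> hit
pos 4: 7 -> miss, frames (6 3 7)
pos 5: 3 -> hit
pos 6: 6 -> hit
pos 7: 7 -> hit
pos 8: 3 -> hit
pos 9: 7 -> hit
pos 10: 4 -> miss, frames (6 3 7 4)
pos 11: 3 -> hit
pos 12: 7 -> hit
pos 13: 4 -> hit
pos 14: 3 -> hit
pos 15: 0 -> miss, evict 6, frames (3 7 4 0)
At position 15, page 6 is evicted.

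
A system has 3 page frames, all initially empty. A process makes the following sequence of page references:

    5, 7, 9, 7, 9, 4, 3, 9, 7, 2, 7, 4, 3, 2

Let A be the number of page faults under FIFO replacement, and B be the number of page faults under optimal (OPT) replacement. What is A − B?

Under FIFO: F F F . . F F . F F . F F . → 9 faults.
Under OPT: F F F . . F F . . F . F . . → 7 faults.
A − B = 9 − 7 = 2.

2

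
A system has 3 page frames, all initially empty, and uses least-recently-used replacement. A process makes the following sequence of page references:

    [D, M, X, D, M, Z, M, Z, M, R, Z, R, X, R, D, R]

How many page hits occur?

D → miss, frames [D]
M → miss, frames [D, M]
X → miss, frames [D, M, X]
D → hit
M → hit
Z → miss, evict X, frames [D, M, Z]
M → hit
Z → hit
M → hit
R → miss, evict D, frames [Z, M, R]
Z → hit
R → hit
X → miss, evict M, frames [Z, R, X]
R → hit
D → miss, evict Z, frames [X, R, D]
R → hit
Hits: 9.

9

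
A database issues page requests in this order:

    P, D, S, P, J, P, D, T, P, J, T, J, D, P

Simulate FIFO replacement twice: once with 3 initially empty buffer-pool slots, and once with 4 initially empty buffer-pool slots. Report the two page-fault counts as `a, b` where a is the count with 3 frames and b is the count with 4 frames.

9, 7

3 frames: F F F . F F F F . F . . . F → 9 faults.
4 frames: F F F . F . . F F . . . F . → 7 faults.
7 < 9: adding a frame reduced faults, as is typical.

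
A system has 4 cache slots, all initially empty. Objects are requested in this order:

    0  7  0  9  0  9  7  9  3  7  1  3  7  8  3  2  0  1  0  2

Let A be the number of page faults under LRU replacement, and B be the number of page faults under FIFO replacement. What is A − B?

1

Under LRU: F F . F . . . . F . F . . F . F F F . . → 9 faults.
Under FIFO: F F . F . . . . F . F . . F . F F . . . → 8 faults.
A − B = 9 − 8 = 1.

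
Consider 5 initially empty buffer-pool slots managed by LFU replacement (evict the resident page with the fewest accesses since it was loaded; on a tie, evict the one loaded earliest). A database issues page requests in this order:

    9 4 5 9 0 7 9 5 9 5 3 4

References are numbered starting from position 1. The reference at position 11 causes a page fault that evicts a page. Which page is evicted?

pos 1: 9: fault, frames {9}
pos 2: 4: fault, frames {9,4}
pos 3: 5: fault, frames {9,4,5}
pos 4: 9: hit
pos 5: 0: fault, frames {9,4,5,0}
pos 6: 7: fault, frames {9,4,5,0,7}
pos 7: 9: hit
pos 8: 5: hit
pos 9: 9: hit
pos 10: 5: hit
pos 11: 3: fault, evict 4, frames {9,5,0,7,3}
At position 11, page 4 is evicted.

4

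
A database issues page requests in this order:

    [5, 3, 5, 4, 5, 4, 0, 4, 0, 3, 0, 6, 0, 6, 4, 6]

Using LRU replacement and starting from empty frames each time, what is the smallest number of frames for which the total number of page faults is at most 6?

4

f=1: 16 faults
f=2: 7 faults
f=3: 7 faults
f=4: 5 faults
f=5: 5 faults
Smallest f with faults ≤ 6 is 4.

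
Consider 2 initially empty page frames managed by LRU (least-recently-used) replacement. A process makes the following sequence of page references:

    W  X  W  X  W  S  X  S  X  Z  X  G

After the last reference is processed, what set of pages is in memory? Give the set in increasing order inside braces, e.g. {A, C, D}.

{G, X}

W → miss, frames [W]
X → miss, frames [W, X]
W → hit
X → hit
W → hit
S → miss, evict X, frames [W, S]
X → miss, evict W, frames [S, X]
S → hit
X → hit
Z → miss, evict S, frames [X, Z]
X → hit
G → miss, evict Z, frames [X, G]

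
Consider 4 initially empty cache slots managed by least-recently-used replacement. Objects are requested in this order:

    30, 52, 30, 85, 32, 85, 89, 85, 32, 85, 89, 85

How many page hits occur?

30 -> fault, frames [30]
52 -> fault, frames [30, 52]
30 -> hit
85 -> fault, frames [52, 30, 85]
32 -> fault, frames [52, 30, 85, 32]
85 -> hit
89 -> fault, evict 52, frames [30, 32, 85, 89]
85 -> hit
32 -> hit
85 -> hit
89 -> hit
85 -> hit
Hits: 7.

7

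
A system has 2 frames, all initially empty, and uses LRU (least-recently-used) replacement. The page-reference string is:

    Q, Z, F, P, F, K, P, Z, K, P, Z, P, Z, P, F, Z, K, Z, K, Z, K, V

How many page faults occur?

14

Q: fault, frames [Q]
Z: fault, frames [Q, Z]
F: fault, evict Q, frames [Z, F]
P: fault, evict Z, frames [F, P]
F: hit
K: fault, evict P, frames [F, K]
P: fault, evict F, frames [K, P]
Z: fault, evict K, frames [P, Z]
K: fault, evict P, frames [Z, K]
P: fault, evict Z, frames [K, P]
Z: fault, evict K, frames [P, Z]
P: hit
Z: hit
P: hit
F: fault, evict Z, frames [P, F]
Z: fault, evict P, frames [F, Z]
K: fault, evict F, frames [Z, K]
Z: hit
K: hit
Z: hit
K: hit
V: fault, evict Z, frames [K, V]
Page faults: 14.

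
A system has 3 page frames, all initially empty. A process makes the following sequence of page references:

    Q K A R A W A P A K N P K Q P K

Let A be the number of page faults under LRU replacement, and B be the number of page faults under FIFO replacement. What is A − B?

Under LRU: F F F F . F . F . F F F . F . . → 10 faults.
Under FIFO: F F F F . F . F F F F F . F . F → 12 faults.
A − B = 10 − 12 = -2.

-2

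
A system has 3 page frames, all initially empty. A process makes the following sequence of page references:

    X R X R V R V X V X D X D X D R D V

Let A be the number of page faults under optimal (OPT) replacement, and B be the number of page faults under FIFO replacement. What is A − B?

Under OPT: F F . . F . . . . . F . . . . . . F → 5 faults.
Under FIFO: F F . . F . . . . . F F . . . F . F → 7 faults.
A − B = 5 − 7 = -2.

-2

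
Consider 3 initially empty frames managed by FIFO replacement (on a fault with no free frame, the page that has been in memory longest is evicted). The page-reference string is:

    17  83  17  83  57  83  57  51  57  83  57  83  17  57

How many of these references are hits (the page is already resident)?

9

17 -> miss, frames {17}
83 -> miss, frames {17,83}
17 -> hit
83 -> hit
57 -> miss, frames {17,83,57}
83 -> hit
57 -> hit
51 -> miss, evict 17, frames {83,57,51}
57 -> hit
83 -> hit
57 -> hit
83 -> hit
17 -> miss, evict 83, frames {57,51,17}
57 -> hit
Hits: 9.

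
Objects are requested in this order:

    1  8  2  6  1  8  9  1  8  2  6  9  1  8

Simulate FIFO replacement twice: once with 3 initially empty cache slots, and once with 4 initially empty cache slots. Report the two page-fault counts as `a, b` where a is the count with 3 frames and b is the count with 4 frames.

3 frames: F F F F F F F . . F F . F F → 11 faults.
4 frames: F F F F . . F F F F F F F F → 12 faults.
12 > 11: adding a frame increased faults — Belady's anomaly.

11, 12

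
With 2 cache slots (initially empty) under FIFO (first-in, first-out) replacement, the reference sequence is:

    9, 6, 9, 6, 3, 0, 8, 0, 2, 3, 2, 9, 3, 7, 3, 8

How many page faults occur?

9 -> fault, frames {9}
6 -> fault, frames {9,6}
9 -> hit
6 -> hit
3 -> fault, evict 9, frames {6,3}
0 -> fault, evict 6, frames {3,0}
8 -> fault, evict 3, frames {0,8}
0 -> hit
2 -> fault, evict 0, frames {8,2}
3 -> fault, evict 8, frames {2,3}
2 -> hit
9 -> fault, evict 2, frames {3,9}
3 -> hit
7 -> fault, evict 3, frames {9,7}
3 -> fault, evict 9, frames {7,3}
8 -> fault, evict 7, frames {3,8}
Page faults: 11.

11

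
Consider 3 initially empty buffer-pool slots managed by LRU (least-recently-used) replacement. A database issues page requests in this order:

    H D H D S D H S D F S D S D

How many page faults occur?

H -> miss, frames (H)
D -> miss, frames (H D)
H -> hit
D -> hit
S -> miss, frames (H D S)
D -> hit
H -> hit
S -> hit
D -> hit
F -> miss, evict H, frames (S D F)
S -> hit
D -> hit
S -> hit
D -> hit
Page faults: 4.

4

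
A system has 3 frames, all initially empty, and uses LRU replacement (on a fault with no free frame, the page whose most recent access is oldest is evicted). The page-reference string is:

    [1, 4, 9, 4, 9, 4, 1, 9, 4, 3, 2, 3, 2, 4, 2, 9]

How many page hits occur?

1: fault, frames (1)
4: fault, frames (1 4)
9: fault, frames (1 4 9)
4: hit
9: hit
4: hit
1: hit
9: hit
4: hit
3: fault, evict 1, frames (9 4 3)
2: fault, evict 9, frames (4 3 2)
3: hit
2: hit
4: hit
2: hit
9: fault, evict 3, frames (4 2 9)
Hits: 10.

10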